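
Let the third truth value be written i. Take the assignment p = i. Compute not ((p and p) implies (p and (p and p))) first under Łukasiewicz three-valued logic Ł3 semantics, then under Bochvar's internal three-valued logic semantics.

In Łukasiewicz three-valued logic Ł3: p and p = i and i = i
p and p = i and i = i
p and (p and p) = i and i = i
(p and p) implies (p and (p and p)) = i implies i = ⊤  [min(1, 1−½+½)]
not ((p and p) implies (p and (p and p))) = not ⊤ = ⊥
In Bochvar's internal three-valued logic: p and p = i and i = i
p and p = i and i = i
p and (p and p) = i and i = i
(p and p) implies (p and (p and p)) = i implies i = i  [any arg is the third value ⇒ result is the third value]
not ((p and p) implies (p and (p and p))) = not i = i
They differ because Łukasiewicz three-valued logic Ł3 and Bochvar's internal three-valued logic treat i differently under the binary connectives.

⊥; i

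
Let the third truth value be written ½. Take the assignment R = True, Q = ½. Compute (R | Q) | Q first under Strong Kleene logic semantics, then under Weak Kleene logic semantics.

In Strong Kleene logic: R | Q = True | ½ = True
(R | Q) | Q = True | ½ = True
In Weak Kleene logic: R | Q = True | ½ = ½
(R | Q) | Q = ½ | ½ = ½
They differ because Strong Kleene logic and Weak Kleene logic treat ½ differently under the binary connectives.

True; ½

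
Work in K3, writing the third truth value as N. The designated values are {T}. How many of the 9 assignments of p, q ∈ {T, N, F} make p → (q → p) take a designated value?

Of the 9 assignments, 7 give a value in {T}.

7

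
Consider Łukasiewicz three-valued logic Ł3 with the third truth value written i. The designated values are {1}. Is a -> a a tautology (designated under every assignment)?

Yes

Every assignment of a over {1, i, 0} gives a value in {1}.
In particular, with a=i: a -> a = 1.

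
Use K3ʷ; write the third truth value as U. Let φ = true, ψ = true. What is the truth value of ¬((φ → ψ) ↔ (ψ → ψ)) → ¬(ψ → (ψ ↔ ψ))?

φ → ψ = true → true = true
ψ → ψ = true → true = true
(φ → ψ) ↔ (ψ → ψ) = true ↔ true = true
¬((φ → ψ) ↔ (ψ → ψ)) = ¬true = false
ψ ↔ ψ = true ↔ true = true
ψ → (ψ ↔ ψ) = true → true = true
¬(ψ → (ψ ↔ ψ)) = ¬true = false
¬((φ → ψ) ↔ (ψ → ψ)) → ¬(ψ → (ψ ↔ ψ)) = false → false = true

true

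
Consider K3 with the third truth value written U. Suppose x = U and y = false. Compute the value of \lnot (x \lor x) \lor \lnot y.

true

x \lor x = U \lor U = U
\lnot (x \lor x) = \lnot U = U
\lnot y = \lnot false = true
\lnot (x \lor x) \lor \lnot y = U \lor true = true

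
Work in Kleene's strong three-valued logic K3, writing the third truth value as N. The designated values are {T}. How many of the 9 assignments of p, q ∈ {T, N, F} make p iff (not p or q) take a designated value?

1

Designated under: (p=T, q=T).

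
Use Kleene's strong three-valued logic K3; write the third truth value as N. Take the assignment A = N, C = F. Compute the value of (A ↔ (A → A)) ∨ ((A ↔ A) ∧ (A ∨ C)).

A → A = N → N = N  [¬N ∨ N]
A ↔ (A → A) = N ↔ N = N
A ↔ A = N ↔ N = N
A ∨ C = N ∨ F = N
(A ↔ A) ∧ (A ∨ C) = N ∧ N = N
(A ↔ (A → A)) ∨ ((A ↔ A) ∧ (A ∨ C)) = N ∨ N = N

N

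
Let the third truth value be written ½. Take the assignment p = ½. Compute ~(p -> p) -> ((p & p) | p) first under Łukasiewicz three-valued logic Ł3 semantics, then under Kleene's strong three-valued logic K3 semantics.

In Łukasiewicz three-valued logic Ł3: p -> p = ½ -> ½ = 1  [min(1, 1−½+½)]
~(p -> p) = ~1 = 0
p & p = ½ & ½ = ½
(p & p) | p = ½ | ½ = ½
~(p -> p) -> ((p & p) | p) = 0 -> ½ = 1
In Kleene's strong three-valued logic K3: p -> p = ½ -> ½ = ½  [~½ | ½]
~(p -> p) = ~½ = ½
p & p = ½ & ½ = ½
(p & p) | p = ½ | ½ = ½
~(p -> p) -> ((p & p) | p) = ½ -> ½ = ½
They differ because Łukasiewicz three-valued logic Ł3 and Kleene's strong three-valued logic K3 treat ½ differently under implication.

1; ½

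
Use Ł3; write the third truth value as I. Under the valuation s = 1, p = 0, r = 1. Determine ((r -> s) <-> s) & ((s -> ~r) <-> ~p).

r -> s = 1 -> 1 = 1
(r -> s) <-> s = 1 <-> 1 = 1
~r = ~1 = 0
s -> ~r = 1 -> 0 = 0
~p = ~0 = 1
(s -> ~r) <-> ~p = 0 <-> 1 = 0
((r -> s) <-> s) & ((s -> ~r) <-> ~p) = 1 & 0 = 0

0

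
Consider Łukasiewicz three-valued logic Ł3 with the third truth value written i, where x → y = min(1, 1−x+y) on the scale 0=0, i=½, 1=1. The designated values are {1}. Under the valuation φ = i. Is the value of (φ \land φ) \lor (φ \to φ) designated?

φ \land φ = i \land i = i
φ \to φ = i \to i = 1  [min(1, 1−½+½)]
(φ \land φ) \lor (φ \to φ) = i \lor 1 = 1
1 ∈ {1}.

Yes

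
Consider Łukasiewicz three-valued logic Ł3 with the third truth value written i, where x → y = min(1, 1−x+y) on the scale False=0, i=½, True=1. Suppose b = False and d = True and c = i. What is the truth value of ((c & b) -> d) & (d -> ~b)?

True

c & b = i & False = False
(c & b) -> d = False -> True = True
~b = ~False = True
d -> ~b = True -> True = True
((c & b) -> d) & (d -> ~b) = True & True = True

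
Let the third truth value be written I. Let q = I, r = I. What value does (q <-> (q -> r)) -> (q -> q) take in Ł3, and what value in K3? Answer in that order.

In Ł3: q -> r = I -> I = 1  [min(1, 1−½+½)]
q <-> (q -> r) = I <-> 1 = I
q -> q = I -> I = 1
(q <-> (q -> r)) -> (q -> q) = I -> 1 = 1
In K3: q -> r = I -> I = I
q <-> (q -> r) = I <-> I = I
q -> q = I -> I = I
(q <-> (q -> r)) -> (q -> q) = I -> I = I
They differ because Ł3 and K3 treat I differently under implication.

1; I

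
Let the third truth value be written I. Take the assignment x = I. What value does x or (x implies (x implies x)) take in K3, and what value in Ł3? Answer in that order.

In K3: x implies x = I implies I = I  [not I or I]
x implies (x implies x) = I implies I = I
x or (x implies (x implies x)) = I or I = I
In Ł3: x implies x = I implies I = T  [min(1, 1−½+½)]
x implies (x implies x) = I implies T = T
x or (x implies (x implies x)) = I or T = T
They differ because K3 and Ł3 treat I differently under implication.

I; T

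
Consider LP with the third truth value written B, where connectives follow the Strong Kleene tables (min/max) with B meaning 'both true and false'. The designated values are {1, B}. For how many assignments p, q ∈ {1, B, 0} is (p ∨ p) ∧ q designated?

Designated under: (p=1, q=1); (p=1, q=B); (p=B, q=1); (p=B, q=B).

4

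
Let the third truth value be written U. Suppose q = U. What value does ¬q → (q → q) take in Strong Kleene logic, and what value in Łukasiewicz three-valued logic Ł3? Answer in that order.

In Strong Kleene logic: ¬q = ¬U = U
q → q = U → U = U  [¬U ∨ U]
¬q → (q → q) = U → U = U
In Łukasiewicz three-valued logic Ł3: ¬q = ¬U = U
q → q = U → U = True
¬q → (q → q) = U → True = True
They differ because Strong Kleene logic and Łukasiewicz three-valued logic Ł3 treat U differently under implication.

U; True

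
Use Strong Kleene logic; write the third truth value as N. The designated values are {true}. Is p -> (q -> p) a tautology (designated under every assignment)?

Countermodel: p=N, q=true gives N, which is not designated.

No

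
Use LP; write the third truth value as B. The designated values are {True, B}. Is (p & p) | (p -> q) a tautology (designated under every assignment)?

Every assignment of p, q over {True, B, False} gives a value in {True, B}.
In particular, with p=B, q=B: (p & p) | (p -> q) = B.

Yes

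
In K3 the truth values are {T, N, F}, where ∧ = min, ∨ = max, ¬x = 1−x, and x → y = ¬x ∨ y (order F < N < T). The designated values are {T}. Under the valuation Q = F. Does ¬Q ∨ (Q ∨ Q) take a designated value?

Yes

¬Q = ¬F = T
Q ∨ Q = F ∨ F = F
¬Q ∨ (Q ∨ Q) = T ∨ F = T
T ∈ {T}.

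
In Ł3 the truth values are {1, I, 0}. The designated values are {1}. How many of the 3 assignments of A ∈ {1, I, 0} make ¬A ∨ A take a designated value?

2

A=1: 1 ✓
A=I: I ·
A=0: 1 ✓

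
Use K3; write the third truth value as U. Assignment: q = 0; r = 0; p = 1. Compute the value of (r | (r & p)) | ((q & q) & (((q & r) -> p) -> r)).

0

r & p = 0 & 1 = 0
r | (r & p) = 0 | 0 = 0
q & q = 0 & 0 = 0
q & r = 0 & 0 = 0
(q & r) -> p = 0 -> 1 = 1
((q & r) -> p) -> r = 1 -> 0 = 0
(q & q) & (((q & r) -> p) -> r) = 0 & 0 = 0
(r | (r & p)) | ((q & q) & (((q & r) -> p) -> r)) = 0 | 0 = 0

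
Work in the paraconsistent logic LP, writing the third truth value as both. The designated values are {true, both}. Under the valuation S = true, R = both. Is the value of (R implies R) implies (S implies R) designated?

R implies R = both implies both = both  [not both or both]
S implies R = true implies both = both
(R implies R) implies (S implies R) = both implies both = both
both ∈ {true, both}.

Yes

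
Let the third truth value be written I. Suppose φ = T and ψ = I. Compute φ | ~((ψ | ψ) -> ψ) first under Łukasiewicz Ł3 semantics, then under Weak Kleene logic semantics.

T; I

In Łukasiewicz Ł3: ψ | ψ = I | I = I
(ψ | ψ) -> ψ = I -> I = T  [min(1, 1−½+½)]
~((ψ | ψ) -> ψ) = ~T = F
φ | ~((ψ | ψ) -> ψ) = T | F = T
In Weak Kleene logic: ψ | ψ = I | I = I
(ψ | ψ) -> ψ = I -> I = I  [any arg is the third value ⇒ result is the third value]
~((ψ | ψ) -> ψ) = ~I = I
φ | ~((ψ | ψ) -> ψ) = T | I = I
They differ because Łukasiewicz Ł3 and Weak Kleene logic treat I differently under the binary connectives.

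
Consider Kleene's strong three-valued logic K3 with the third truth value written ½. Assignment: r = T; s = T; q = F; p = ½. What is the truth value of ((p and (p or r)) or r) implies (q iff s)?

p or r = ½ or T = T
p and (p or r) = ½ and T = ½
(p and (p or r)) or r = ½ or T = T
q iff s = F iff T = F
((p and (p or r)) or r) implies (q iff s) = T implies F = F

F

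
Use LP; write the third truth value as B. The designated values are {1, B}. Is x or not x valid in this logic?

Every assignment of x over {1, B, 0} gives a value in {1, B}.
In particular, with x=B: x or not x = B.

Yes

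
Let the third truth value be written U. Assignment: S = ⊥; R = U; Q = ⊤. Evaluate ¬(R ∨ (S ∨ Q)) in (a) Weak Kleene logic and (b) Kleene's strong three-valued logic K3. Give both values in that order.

U; ⊥

In Weak Kleene logic: S ∨ Q = ⊥ ∨ ⊤ = ⊤
R ∨ (S ∨ Q) = U ∨ ⊤ = U
¬(R ∨ (S ∨ Q)) = ¬U = U
In Kleene's strong three-valued logic K3: S ∨ Q = ⊥ ∨ ⊤ = ⊤
R ∨ (S ∨ Q) = U ∨ ⊤ = ⊤
¬(R ∨ (S ∨ Q)) = ¬⊤ = ⊥
They differ because Weak Kleene logic and Kleene's strong three-valued logic K3 treat U differently under the binary connectives.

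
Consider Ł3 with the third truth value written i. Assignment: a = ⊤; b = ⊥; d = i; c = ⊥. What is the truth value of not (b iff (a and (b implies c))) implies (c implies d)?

⊤

b implies c = ⊥ implies ⊥ = ⊤
a and (b implies c) = ⊤ and ⊤ = ⊤
b iff (a and (b implies c)) = ⊥ iff ⊤ = ⊥
not (b iff (a and (b implies c))) = not ⊥ = ⊤
c implies d = ⊥ implies i = ⊤  [min(1, 1−0+½)]
not (b iff (a and (b implies c))) implies (c implies d) = ⊤ implies ⊤ = ⊤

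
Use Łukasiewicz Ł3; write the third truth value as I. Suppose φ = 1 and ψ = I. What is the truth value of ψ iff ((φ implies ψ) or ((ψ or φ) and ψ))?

φ implies ψ = 1 implies I = I  [min(1, 1−1+½)]
ψ or φ = I or 1 = 1
(ψ or φ) and ψ = 1 and I = I
(φ implies ψ) or ((ψ or φ) and ψ) = I or I = I
ψ iff ((φ implies ψ) or ((ψ or φ) and ψ)) = I iff I = 1

1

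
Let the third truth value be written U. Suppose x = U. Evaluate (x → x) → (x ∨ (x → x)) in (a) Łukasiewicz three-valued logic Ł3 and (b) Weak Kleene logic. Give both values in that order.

True; U

In Łukasiewicz three-valued logic Ł3: x → x = U → U = True  [min(1, 1−½+½)]
x → x = U → U = True
x ∨ (x → x) = U ∨ True = True
(x → x) → (x ∨ (x → x)) = True → True = True
In Weak Kleene logic: x → x = U → U = U  [any arg is the third value ⇒ result is the third value]
x → x = U → U = U
x ∨ (x → x) = U ∨ U = U
(x → x) → (x ∨ (x → x)) = U → U = U
They differ because Łukasiewicz three-valued logic Ł3 and Weak Kleene logic treat U differently under the binary connectives.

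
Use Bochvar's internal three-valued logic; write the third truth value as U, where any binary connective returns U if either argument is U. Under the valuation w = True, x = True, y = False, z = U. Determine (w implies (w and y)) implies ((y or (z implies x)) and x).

U

w and y = True and False = False
w implies (w and y) = True implies False = False
z implies x = U implies True = U
y or (z implies x) = False or U = U
(y or (z implies x)) and x = U and True = U
(w implies (w and y)) implies ((y or (z implies x)) and x) = False implies U = U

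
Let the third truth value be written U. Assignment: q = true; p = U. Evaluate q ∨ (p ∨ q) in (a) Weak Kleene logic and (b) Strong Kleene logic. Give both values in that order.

U; true

In Weak Kleene logic: p ∨ q = U ∨ true = U
q ∨ (p ∨ q) = true ∨ U = U
In Strong Kleene logic: p ∨ q = U ∨ true = true
q ∨ (p ∨ q) = true ∨ true = true
They differ because Weak Kleene logic and Strong Kleene logic treat U differently under the binary connectives.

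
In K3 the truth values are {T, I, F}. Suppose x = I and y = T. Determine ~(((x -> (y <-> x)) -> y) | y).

F

y <-> x = T <-> I = I
x -> (y <-> x) = I -> I = I  [~I | I]
(x -> (y <-> x)) -> y = I -> T = T
((x -> (y <-> x)) -> y) | y = T | T = T
~(((x -> (y <-> x)) -> y) | y) = ~T = F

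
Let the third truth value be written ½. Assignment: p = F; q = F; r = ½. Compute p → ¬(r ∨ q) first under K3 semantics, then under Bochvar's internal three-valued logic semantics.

In K3: r ∨ q = ½ ∨ F = ½
¬(r ∨ q) = ¬½ = ½
p → ¬(r ∨ q) = F → ½ = T
In Bochvar's internal three-valued logic: r ∨ q = ½ ∨ F = ½
¬(r ∨ q) = ¬½ = ½
p → ¬(r ∨ q) = F → ½ = ½  [any arg is the third value ⇒ result is the third value]
They differ because K3 and Bochvar's internal three-valued logic treat ½ differently under the binary connectives.

T; ½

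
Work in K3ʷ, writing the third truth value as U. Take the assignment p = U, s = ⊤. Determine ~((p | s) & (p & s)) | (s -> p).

U

p | s = U | ⊤ = U
p & s = U & ⊤ = U
(p | s) & (p & s) = U & U = U
~((p | s) & (p & s)) = ~U = U
s -> p = ⊤ -> U = U  [any arg is the third value ⇒ result is the third value]
~((p | s) & (p & s)) | (s -> p) = U | U = U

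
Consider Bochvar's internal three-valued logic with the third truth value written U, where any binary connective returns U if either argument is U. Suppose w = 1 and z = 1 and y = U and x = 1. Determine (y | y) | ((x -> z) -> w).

U

y | y = U | U = U
x -> z = 1 -> 1 = 1
(x -> z) -> w = 1 -> 1 = 1
(y | y) | ((x -> z) -> w) = U | 1 = U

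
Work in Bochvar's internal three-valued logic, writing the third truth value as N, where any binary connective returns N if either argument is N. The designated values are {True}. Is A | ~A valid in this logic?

Countermodel: A=N gives N, which is not designated.

No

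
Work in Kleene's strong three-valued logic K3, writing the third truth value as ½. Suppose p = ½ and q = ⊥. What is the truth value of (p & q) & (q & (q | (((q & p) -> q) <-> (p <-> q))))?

⊥

p & q = ½ & ⊥ = ⊥
q & p = ⊥ & ½ = ⊥
(q & p) -> q = ⊥ -> ⊥ = ⊤
p <-> q = ½ <-> ⊥ = ½
((q & p) -> q) <-> (p <-> q) = ⊤ <-> ½ = ½
q | (((q & p) -> q) <-> (p <-> q)) = ⊥ | ½ = ½
q & (q | (((q & p) -> q) <-> (p <-> q))) = ⊥ & ½ = ⊥
(p & q) & (q & (q | (((q & p) -> q) <-> (p <-> q)))) = ⊥ & ⊥ = ⊥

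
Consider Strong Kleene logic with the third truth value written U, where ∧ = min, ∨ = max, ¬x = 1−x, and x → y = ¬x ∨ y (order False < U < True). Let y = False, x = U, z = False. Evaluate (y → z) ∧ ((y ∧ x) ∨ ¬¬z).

y → z = False → False = True
y ∧ x = False ∧ U = False
¬z = ¬False = True
¬¬z = ¬True = False
(y ∧ x) ∨ ¬¬z = False ∨ False = False
(y → z) ∧ ((y ∧ x) ∨ ¬¬z) = True ∧ False = False

False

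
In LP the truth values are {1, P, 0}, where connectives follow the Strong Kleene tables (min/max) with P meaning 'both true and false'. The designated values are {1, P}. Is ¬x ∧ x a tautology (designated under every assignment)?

No

Countermodel: x=1 gives 0, which is not designated.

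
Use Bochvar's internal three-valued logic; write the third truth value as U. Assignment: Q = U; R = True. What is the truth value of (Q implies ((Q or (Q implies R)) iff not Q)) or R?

U

Q implies R = U implies True = U  [any arg is the third value ⇒ result is the third value]
Q or (Q implies R) = U or U = U
not Q = not U = U
(Q or (Q implies R)) iff not Q = U iff U = U
Q implies ((Q or (Q implies R)) iff not Q) = U implies U = U
(Q implies ((Q or (Q implies R)) iff not Q)) or R = U or True = U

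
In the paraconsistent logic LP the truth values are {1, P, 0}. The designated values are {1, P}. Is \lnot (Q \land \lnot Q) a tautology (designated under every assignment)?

Every assignment of Q over {1, P, 0} gives a value in {1, P}.
In particular, with Q=P: \lnot (Q \land \lnot Q) = P.

Yes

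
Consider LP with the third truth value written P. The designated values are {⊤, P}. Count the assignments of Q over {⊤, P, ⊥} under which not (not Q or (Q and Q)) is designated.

Q=⊤: ⊥ ·
Q=P: P ✓
Q=⊥: ⊥ ·

1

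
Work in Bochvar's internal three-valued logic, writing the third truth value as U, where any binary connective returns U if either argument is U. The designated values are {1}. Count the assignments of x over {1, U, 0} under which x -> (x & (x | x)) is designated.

x=1: 1 ✓
x=U: U ·
x=0: 1 ✓

2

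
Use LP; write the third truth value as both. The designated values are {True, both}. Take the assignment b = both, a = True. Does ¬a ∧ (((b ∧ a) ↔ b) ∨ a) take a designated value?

No

¬a = ¬True = False
b ∧ a = both ∧ True = both
(b ∧ a) ↔ b = both ↔ both = both
((b ∧ a) ↔ b) ∨ a = both ∨ True = True
¬a ∧ (((b ∧ a) ↔ b) ∨ a) = False ∧ True = False
False ∉ {True, both}.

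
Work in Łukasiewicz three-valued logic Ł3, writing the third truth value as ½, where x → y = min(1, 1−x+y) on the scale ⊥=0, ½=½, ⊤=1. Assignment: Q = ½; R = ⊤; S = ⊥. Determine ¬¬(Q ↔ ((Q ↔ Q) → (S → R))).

½

Q ↔ Q = ½ ↔ ½ = ⊤  [1 − |½−½|]
S → R = ⊥ → ⊤ = ⊤
(Q ↔ Q) → (S → R) = ⊤ → ⊤ = ⊤
Q ↔ ((Q ↔ Q) → (S → R)) = ½ ↔ ⊤ = ½
¬(Q ↔ ((Q ↔ Q) → (S → R))) = ¬½ = ½
¬¬(Q ↔ ((Q ↔ Q) → (S → R))) = ¬½ = ½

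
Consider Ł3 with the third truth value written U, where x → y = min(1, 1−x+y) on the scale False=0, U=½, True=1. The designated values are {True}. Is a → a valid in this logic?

Yes

Every assignment of a over {True, U, False} gives a value in {True}.
In particular, with a=U: a → a = True.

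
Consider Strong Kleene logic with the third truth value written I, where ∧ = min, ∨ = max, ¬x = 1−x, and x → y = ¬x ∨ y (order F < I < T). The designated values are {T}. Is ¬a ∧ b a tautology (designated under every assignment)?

No

Countermodel: a=T, b=T gives F, which is not designated.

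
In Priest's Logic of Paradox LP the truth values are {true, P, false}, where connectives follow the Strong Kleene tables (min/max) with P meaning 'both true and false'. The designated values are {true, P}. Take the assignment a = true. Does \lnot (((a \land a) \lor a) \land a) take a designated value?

a \land a = true \land true = true
(a \land a) \lor a = true \lor true = true
((a \land a) \lor a) \land a = true \land true = true
\lnot (((a \land a) \lor a) \land a) = \lnot true = false
false ∉ {true, P}.

No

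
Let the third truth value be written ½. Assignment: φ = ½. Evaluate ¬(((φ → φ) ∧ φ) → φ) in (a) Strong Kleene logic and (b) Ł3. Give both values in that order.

In Strong Kleene logic: φ → φ = ½ → ½ = ½  [¬½ ∨ ½]
(φ → φ) ∧ φ = ½ ∧ ½ = ½
((φ → φ) ∧ φ) → φ = ½ → ½ = ½
¬(((φ → φ) ∧ φ) → φ) = ¬½ = ½
In Ł3: φ → φ = ½ → ½ = True  [min(1, 1−½+½)]
(φ → φ) ∧ φ = True ∧ ½ = ½
((φ → φ) ∧ φ) → φ = ½ → ½ = True
¬(((φ → φ) ∧ φ) → φ) = ¬True = False
They differ because Strong Kleene logic and Ł3 treat ½ differently under implication.

½; False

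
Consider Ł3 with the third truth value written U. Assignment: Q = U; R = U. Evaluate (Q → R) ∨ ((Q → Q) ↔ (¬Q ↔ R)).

1

Q → R = U → U = 1  [min(1, 1−½+½)]
Q → Q = U → U = 1
¬Q = ¬U = U
¬Q ↔ R = U ↔ U = 1
(Q → Q) ↔ (¬Q ↔ R) = 1 ↔ 1 = 1
(Q → R) ∨ ((Q → Q) ↔ (¬Q ↔ R)) = 1 ∨ 1 = 1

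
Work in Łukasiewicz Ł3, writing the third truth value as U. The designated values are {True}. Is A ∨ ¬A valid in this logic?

Countermodel: A=U gives U, which is not designated.

No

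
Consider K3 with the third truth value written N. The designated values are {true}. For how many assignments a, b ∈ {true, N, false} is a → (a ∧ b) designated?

4

Designated under: (a=true, b=true); (a=false, b=true); (a=false, b=N); (a=false, b=false).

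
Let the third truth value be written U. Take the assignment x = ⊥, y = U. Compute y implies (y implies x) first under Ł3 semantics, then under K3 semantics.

In Ł3: y implies x = U implies ⊥ = U  [min(1, 1−½+0)]
y implies (y implies x) = U implies U = ⊤
In K3: y implies x = U implies ⊥ = U  [not U or ⊥]
y implies (y implies x) = U implies U = U
They differ because Ł3 and K3 treat U differently under implication.

⊤; U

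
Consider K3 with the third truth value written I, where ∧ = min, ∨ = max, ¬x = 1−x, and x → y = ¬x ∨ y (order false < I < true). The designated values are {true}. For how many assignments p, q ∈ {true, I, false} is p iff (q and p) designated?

Designated under: (p=true, q=true); (p=false, q=true); (p=false, q=I); (p=false, q=false).

4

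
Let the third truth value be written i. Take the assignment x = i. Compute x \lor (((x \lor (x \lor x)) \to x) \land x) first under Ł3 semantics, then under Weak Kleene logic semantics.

i; i

In Ł3: x \lor x = i \lor i = i
x \lor (x \lor x) = i \lor i = i
(x \lor (x \lor x)) \to x = i \to i = T  [min(1, 1−½+½)]
((x \lor (x \lor x)) \to x) \land x = T \land i = i
x \lor (((x \lor (x \lor x)) \to x) \land x) = i \lor i = i
In Weak Kleene logic: x \lor x = i \lor i = i
x \lor (x \lor x) = i \lor i = i
(x \lor (x \lor x)) \to x = i \to i = i  [any arg is the third value ⇒ result is the third value]
((x \lor (x \lor x)) \to x) \land x = i \land i = i
x \lor (((x \lor (x \lor x)) \to x) \land x) = i \lor i = i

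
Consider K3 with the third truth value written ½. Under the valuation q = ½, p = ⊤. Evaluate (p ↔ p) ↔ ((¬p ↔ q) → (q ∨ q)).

½

p ↔ p = ⊤ ↔ ⊤ = ⊤
¬p = ¬⊤ = ⊥
¬p ↔ q = ⊥ ↔ ½ = ½
q ∨ q = ½ ∨ ½ = ½
(¬p ↔ q) → (q ∨ q) = ½ → ½ = ½  [¬½ ∨ ½]
(p ↔ p) ↔ ((¬p ↔ q) → (q ∨ q)) = ⊤ ↔ ½ = ½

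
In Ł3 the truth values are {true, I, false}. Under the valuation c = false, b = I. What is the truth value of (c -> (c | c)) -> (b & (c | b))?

I

c | c = false | false = false
c -> (c | c) = false -> false = true
c | b = false | I = I
b & (c | b) = I & I = I
(c -> (c | c)) -> (b & (c | b)) = true -> I = I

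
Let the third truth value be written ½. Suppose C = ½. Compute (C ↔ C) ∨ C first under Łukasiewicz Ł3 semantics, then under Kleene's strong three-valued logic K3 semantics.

In Łukasiewicz Ł3: C ↔ C = ½ ↔ ½ = 1  [1 − |½−½|]
(C ↔ C) ∨ C = 1 ∨ ½ = 1
In Kleene's strong three-valued logic K3: C ↔ C = ½ ↔ ½ = ½
(C ↔ C) ∨ C = ½ ∨ ½ = ½
They differ because Łukasiewicz Ł3 and Kleene's strong three-valued logic K3 treat ½ differently under implication.

1; ½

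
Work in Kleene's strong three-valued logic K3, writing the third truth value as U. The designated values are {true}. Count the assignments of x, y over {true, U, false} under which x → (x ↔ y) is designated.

Designated under: (x=true, y=true); (x=false, y=true); (x=false, y=U); (x=false, y=false).

4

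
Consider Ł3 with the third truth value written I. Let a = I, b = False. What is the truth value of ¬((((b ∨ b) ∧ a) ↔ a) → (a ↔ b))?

b ∨ b = False ∨ False = False
(b ∨ b) ∧ a = False ∧ I = False
((b ∨ b) ∧ a) ↔ a = False ↔ I = I  [1 − |0−½|]
a ↔ b = I ↔ False = I
(((b ∨ b) ∧ a) ↔ a) → (a ↔ b) = I → I = True
¬((((b ∨ b) ∧ a) ↔ a) → (a ↔ b)) = ¬True = False

False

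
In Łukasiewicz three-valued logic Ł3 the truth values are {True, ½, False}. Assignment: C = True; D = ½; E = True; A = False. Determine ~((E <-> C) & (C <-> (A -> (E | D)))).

False

E <-> C = True <-> True = True
E | D = True | ½ = True
A -> (E | D) = False -> True = True
C <-> (A -> (E | D)) = True <-> True = True
(E <-> C) & (C <-> (A -> (E | D))) = True & True = True
~((E <-> C) & (C <-> (A -> (E | D)))) = ~True = False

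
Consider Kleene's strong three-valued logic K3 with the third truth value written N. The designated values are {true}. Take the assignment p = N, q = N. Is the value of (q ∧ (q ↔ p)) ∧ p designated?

q ↔ p = N ↔ N = N
q ∧ (q ↔ p) = N ∧ N = N
(q ∧ (q ↔ p)) ∧ p = N ∧ N = N
N ∉ {true}.

No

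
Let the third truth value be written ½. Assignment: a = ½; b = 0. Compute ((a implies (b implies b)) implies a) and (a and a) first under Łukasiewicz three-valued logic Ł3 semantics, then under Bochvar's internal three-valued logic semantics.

½; ½

In Łukasiewicz three-valued logic Ł3: b implies b = 0 implies 0 = 1
a implies (b implies b) = ½ implies 1 = 1  [min(1, 1−½+1)]
(a implies (b implies b)) implies a = 1 implies ½ = ½
a and a = ½ and ½ = ½
((a implies (b implies b)) implies a) and (a and a) = ½ and ½ = ½
In Bochvar's internal three-valued logic: b implies b = 0 implies 0 = 1
a implies (b implies b) = ½ implies 1 = ½  [any arg is the third value ⇒ result is the third value]
(a implies (b implies b)) implies a = ½ implies ½ = ½
a and a = ½ and ½ = ½
((a implies (b implies b)) implies a) and (a and a) = ½ and ½ = ½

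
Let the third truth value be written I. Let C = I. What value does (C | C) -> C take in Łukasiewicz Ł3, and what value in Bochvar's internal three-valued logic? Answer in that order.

T; I

In Łukasiewicz Ł3: C | C = I | I = I
(C | C) -> C = I -> I = T  [min(1, 1−½+½)]
In Bochvar's internal three-valued logic: C | C = I | I = I
(C | C) -> C = I -> I = I
They differ because Łukasiewicz Ł3 and Bochvar's internal three-valued logic treat I differently under the binary connectives.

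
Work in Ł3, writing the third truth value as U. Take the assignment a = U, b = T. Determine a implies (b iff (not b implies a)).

T

not b = not T = F
not b implies a = F implies U = T  [min(1, 1−0+½)]
b iff (not b implies a) = T iff T = T
a implies (b iff (not b implies a)) = U implies T = T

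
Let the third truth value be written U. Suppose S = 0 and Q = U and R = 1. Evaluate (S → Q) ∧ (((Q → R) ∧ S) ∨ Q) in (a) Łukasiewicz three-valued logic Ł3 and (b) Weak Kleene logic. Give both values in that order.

U; U

In Łukasiewicz three-valued logic Ł3: S → Q = 0 → U = 1  [min(1, 1−0+½)]
Q → R = U → 1 = 1
(Q → R) ∧ S = 1 ∧ 0 = 0
((Q → R) ∧ S) ∨ Q = 0 ∨ U = U
(S → Q) ∧ (((Q → R) ∧ S) ∨ Q) = 1 ∧ U = U
In Weak Kleene logic: S → Q = 0 → U = U
Q → R = U → 1 = U
(Q → R) ∧ S = U ∧ 0 = U
((Q → R) ∧ S) ∨ Q = U ∨ U = U
(S → Q) ∧ (((Q → R) ∧ S) ∨ Q) = U ∧ U = U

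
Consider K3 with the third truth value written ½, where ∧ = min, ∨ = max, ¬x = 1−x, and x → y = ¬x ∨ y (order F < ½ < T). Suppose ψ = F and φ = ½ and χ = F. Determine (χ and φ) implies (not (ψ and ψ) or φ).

T

χ and φ = F and ½ = F
ψ and ψ = F and F = F
not (ψ and ψ) = not F = T
not (ψ and ψ) or φ = T or ½ = T
(χ and φ) implies (not (ψ and ψ) or φ) = F implies T = T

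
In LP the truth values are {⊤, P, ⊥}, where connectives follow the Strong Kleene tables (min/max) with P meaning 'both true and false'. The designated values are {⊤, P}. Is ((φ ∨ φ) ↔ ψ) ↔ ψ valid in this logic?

No

Countermodel: φ=⊥, ψ=⊤ gives ⊥, which is not designated.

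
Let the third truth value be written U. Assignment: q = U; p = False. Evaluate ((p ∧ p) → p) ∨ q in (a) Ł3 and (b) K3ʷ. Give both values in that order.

In Ł3: p ∧ p = False ∧ False = False
(p ∧ p) → p = False → False = True
((p ∧ p) → p) ∨ q = True ∨ U = True
In K3ʷ: p ∧ p = False ∧ False = False
(p ∧ p) → p = False → False = True
((p ∧ p) → p) ∨ q = True ∨ U = U
They differ because Ł3 and K3ʷ treat U differently under the binary connectives.

True; U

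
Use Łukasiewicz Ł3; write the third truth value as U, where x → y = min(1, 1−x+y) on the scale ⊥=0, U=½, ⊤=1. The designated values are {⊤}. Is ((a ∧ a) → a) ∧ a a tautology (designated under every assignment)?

No

Countermodel: a=U gives U, which is not designated.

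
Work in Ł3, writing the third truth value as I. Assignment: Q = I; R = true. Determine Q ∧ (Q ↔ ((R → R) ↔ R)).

R → R = true → true = true
(R → R) ↔ R = true ↔ true = true
Q ↔ ((R → R) ↔ R) = I ↔ true = I  [1 − |½−1|]
Q ∧ (Q ↔ ((R → R) ↔ R)) = I ∧ I = I

I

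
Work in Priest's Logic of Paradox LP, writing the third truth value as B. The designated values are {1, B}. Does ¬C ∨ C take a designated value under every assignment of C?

Every assignment of C over {1, B, 0} gives a value in {1, B}.
In particular, with C=B: ¬C ∨ C = B.

Yes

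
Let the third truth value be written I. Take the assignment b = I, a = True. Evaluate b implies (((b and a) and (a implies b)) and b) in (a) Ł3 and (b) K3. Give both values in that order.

True; I

In Ł3: b and a = I and True = I
a implies b = True implies I = I  [min(1, 1−1+½)]
(b and a) and (a implies b) = I and I = I
((b and a) and (a implies b)) and b = I and I = I
b implies (((b and a) and (a implies b)) and b) = I implies I = True
In K3: b and a = I and True = I
a implies b = True implies I = I  [not True or I]
(b and a) and (a implies b) = I and I = I
((b and a) and (a implies b)) and b = I and I = I
b implies (((b and a) and (a implies b)) and b) = I implies I = I
They differ because Ł3 and K3 treat I differently under implication.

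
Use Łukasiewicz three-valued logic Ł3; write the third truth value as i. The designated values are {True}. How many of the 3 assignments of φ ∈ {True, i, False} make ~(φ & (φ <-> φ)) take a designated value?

φ=True: False ·
φ=i: i ·
φ=False: True ✓

1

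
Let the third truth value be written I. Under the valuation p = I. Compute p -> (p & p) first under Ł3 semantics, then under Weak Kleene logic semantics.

True; I

In Ł3: p & p = I & I = I
p -> (p & p) = I -> I = True  [min(1, 1−½+½)]
In Weak Kleene logic: p & p = I & I = I
p -> (p & p) = I -> I = I  [any arg is the third value ⇒ result is the third value]
They differ because Ł3 and Weak Kleene logic treat I differently under the binary connectives.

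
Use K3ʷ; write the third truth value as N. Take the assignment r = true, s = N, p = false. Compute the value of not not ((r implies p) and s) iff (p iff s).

N

r implies p = true implies false = false
(r implies p) and s = false and N = N
not ((r implies p) and s) = not N = N
not not ((r implies p) and s) = not N = N
p iff s = false iff N = N
not not ((r implies p) and s) iff (p iff s) = N iff N = N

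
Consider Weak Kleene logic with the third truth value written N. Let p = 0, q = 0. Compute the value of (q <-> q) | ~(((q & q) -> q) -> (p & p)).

q <-> q = 0 <-> 0 = 1
q & q = 0 & 0 = 0
(q & q) -> q = 0 -> 0 = 1
p & p = 0 & 0 = 0
((q & q) -> q) -> (p & p) = 1 -> 0 = 0
~(((q & q) -> q) -> (p & p)) = ~0 = 1
(q <-> q) | ~(((q & q) -> q) -> (p & p)) = 1 | 1 = 1

1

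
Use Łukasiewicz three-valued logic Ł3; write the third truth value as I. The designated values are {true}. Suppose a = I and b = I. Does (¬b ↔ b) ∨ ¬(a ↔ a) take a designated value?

Yes

¬b = ¬I = I
¬b ↔ b = I ↔ I = true  [1 − |½−½|]
a ↔ a = I ↔ I = true
¬(a ↔ a) = ¬true = false
(¬b ↔ b) ∨ ¬(a ↔ a) = true ∨ false = true
true ∈ {true}.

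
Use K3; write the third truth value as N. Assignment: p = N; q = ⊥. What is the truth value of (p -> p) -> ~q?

⊤

p -> p = N -> N = N  [~N | N]
~q = ~⊥ = ⊤
(p -> p) -> ~q = N -> ⊤ = ⊤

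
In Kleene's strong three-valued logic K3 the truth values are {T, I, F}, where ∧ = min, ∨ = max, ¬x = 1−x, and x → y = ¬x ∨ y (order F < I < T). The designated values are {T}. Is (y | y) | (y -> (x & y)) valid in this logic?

Countermodel: y=I, x=T gives I, which is not designated.

No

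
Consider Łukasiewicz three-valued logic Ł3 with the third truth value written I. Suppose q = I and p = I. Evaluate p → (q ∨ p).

1

q ∨ p = I ∨ I = I
p → (q ∨ p) = I → I = 1  [min(1, 1−½+½)]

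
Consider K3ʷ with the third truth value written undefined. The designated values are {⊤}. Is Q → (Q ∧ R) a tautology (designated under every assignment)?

No

Countermodel: Q=⊤, R=undefined gives undefined, which is not designated.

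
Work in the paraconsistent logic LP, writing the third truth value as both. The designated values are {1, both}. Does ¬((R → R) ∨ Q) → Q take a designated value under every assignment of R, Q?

Every assignment of R, Q over {1, both, 0} gives a value in {1, both}.
In particular, with R=both, Q=both: ¬((R → R) ∨ Q) → Q = both.

Yes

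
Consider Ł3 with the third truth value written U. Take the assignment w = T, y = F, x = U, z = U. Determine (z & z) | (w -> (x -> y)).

z & z = U & U = U
x -> y = U -> F = U
w -> (x -> y) = T -> U = U
(z & z) | (w -> (x -> y)) = U | U = U

U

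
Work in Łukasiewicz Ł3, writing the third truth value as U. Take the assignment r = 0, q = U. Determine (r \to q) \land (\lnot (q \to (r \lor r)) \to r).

r \to q = 0 \to U = 1  [min(1, 1−0+½)]
r \lor r = 0 \lor 0 = 0
q \to (r \lor r) = U \to 0 = U
\lnot (q \to (r \lor r)) = \lnot U = U
\lnot (q \to (r \lor r)) \to r = U \to 0 = U
(r \to q) \land (\lnot (q \to (r \lor r)) \to r) = 1 \land U = U

U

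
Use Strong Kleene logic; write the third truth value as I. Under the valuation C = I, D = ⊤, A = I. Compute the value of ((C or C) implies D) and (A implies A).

I

C or C = I or I = I
(C or C) implies D = I implies ⊤ = ⊤  [not I or ⊤]
A implies A = I implies I = I
((C or C) implies D) and (A implies A) = ⊤ and I = I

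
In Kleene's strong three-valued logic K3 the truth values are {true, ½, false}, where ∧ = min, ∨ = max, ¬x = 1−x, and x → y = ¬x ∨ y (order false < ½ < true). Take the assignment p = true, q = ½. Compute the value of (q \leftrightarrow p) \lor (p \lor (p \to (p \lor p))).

true

q \leftrightarrow p = ½ \leftrightarrow true = ½
p \lor p = true \lor true = true
p \to (p \lor p) = true \to true = true
p \lor (p \to (p \lor p)) = true \lor true = true
(q \leftrightarrow p) \lor (p \lor (p \to (p \lor p))) = ½ \lor true = true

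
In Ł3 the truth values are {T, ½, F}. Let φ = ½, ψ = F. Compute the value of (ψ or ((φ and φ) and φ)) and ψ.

φ and φ = ½ and ½ = ½
(φ and φ) and φ = ½ and ½ = ½
ψ or ((φ and φ) and φ) = F or ½ = ½
(ψ or ((φ and φ) and φ)) and ψ = ½ and F = F

F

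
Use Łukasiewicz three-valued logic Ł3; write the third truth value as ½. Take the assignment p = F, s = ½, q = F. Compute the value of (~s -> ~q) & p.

~s = ~½ = ½
~q = ~F = T
~s -> ~q = ½ -> T = T  [min(1, 1−½+1)]
(~s -> ~q) & p = T & F = F

F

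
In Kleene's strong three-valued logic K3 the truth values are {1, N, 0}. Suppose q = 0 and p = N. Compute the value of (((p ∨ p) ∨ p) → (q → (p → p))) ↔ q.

0

p ∨ p = N ∨ N = N
(p ∨ p) ∨ p = N ∨ N = N
p → p = N → N = N  [¬N ∨ N]
q → (p → p) = 0 → N = 1
((p ∨ p) ∨ p) → (q → (p → p)) = N → 1 = 1
(((p ∨ p) ∨ p) → (q → (p → p))) ↔ q = 1 ↔ 0 = 0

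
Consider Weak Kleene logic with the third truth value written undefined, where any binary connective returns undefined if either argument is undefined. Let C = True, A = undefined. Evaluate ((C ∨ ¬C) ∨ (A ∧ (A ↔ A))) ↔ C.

¬C = ¬True = False
C ∨ ¬C = True ∨ False = True
A ↔ A = undefined ↔ undefined = undefined
A ∧ (A ↔ A) = undefined ∧ undefined = undefined
(C ∨ ¬C) ∨ (A ∧ (A ↔ A)) = True ∨ undefined = undefined
((C ∨ ¬C) ∨ (A ∧ (A ↔ A))) ↔ C = undefined ↔ True = undefined

undefined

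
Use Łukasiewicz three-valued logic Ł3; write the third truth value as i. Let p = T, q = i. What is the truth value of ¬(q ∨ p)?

q ∨ p = i ∨ T = T
¬(q ∨ p) = ¬T = F

F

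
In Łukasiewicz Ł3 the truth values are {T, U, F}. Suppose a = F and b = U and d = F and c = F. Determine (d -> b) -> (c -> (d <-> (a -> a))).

d -> b = F -> U = T  [min(1, 1−0+½)]
a -> a = F -> F = T
d <-> (a -> a) = F <-> T = F
c -> (d <-> (a -> a)) = F -> F = T
(d -> b) -> (c -> (d <-> (a -> a))) = T -> T = T

T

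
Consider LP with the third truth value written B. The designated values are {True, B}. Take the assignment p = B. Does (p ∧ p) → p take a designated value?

p ∧ p = B ∧ B = B
(p ∧ p) → p = B → B = B
B ∈ {True, B}.

Yes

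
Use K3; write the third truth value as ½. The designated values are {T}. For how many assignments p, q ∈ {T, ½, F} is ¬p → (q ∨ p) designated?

Of the 9 assignments, 5 give a value in {T}.

5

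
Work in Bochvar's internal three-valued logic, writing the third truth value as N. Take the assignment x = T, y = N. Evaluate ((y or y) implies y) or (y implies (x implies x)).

N

y or y = N or N = N
(y or y) implies y = N implies N = N  [any arg is the third value ⇒ result is the third value]
x implies x = T implies T = T
y implies (x implies x) = N implies T = N
((y or y) implies y) or (y implies (x implies x)) = N or N = N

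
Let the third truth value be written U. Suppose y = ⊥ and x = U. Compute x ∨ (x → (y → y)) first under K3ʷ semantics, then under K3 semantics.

In K3ʷ: y → y = ⊥ → ⊥ = ⊤
x → (y → y) = U → ⊤ = U  [any arg is the third value ⇒ result is the third value]
x ∨ (x → (y → y)) = U ∨ U = U
In K3: y → y = ⊥ → ⊥ = ⊤
x → (y → y) = U → ⊤ = ⊤  [¬U ∨ ⊤]
x ∨ (x → (y → y)) = U ∨ ⊤ = ⊤
They differ because K3ʷ and K3 treat U differently under the binary connectives.

U; ⊤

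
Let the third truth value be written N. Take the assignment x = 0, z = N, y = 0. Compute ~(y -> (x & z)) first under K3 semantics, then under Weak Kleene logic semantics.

0; N

In K3: x & z = 0 & N = 0
y -> (x & z) = 0 -> 0 = 1
~(y -> (x & z)) = ~1 = 0
In Weak Kleene logic: x & z = 0 & N = N
y -> (x & z) = 0 -> N = N  [any arg is the third value ⇒ result is the third value]
~(y -> (x & z)) = ~N = N
They differ because K3 and Weak Kleene logic treat N differently under the binary connectives.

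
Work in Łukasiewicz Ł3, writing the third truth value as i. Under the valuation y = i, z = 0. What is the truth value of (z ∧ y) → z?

z ∧ y = 0 ∧ i = 0
(z ∧ y) → z = 0 → 0 = 1

1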